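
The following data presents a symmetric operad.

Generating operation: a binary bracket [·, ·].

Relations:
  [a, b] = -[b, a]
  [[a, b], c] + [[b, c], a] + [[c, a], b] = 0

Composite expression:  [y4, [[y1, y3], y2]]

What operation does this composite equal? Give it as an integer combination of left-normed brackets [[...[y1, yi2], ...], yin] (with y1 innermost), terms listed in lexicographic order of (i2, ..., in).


Skip Jacobi rewriting: expand, keep y1-initial words, read off terms.
Composite bracket: [y4, [[y1, y3], y2]]
Expanding via [a, b] = ab - ba: 8 signed words (2^3 = 8).
Coefficients come from the y1-initial words:
  the word y1y3y2y4 carries sign -1 and contributes -[[[y1, y3], y2], y4]

-[[[y1, y3], y2], y4]


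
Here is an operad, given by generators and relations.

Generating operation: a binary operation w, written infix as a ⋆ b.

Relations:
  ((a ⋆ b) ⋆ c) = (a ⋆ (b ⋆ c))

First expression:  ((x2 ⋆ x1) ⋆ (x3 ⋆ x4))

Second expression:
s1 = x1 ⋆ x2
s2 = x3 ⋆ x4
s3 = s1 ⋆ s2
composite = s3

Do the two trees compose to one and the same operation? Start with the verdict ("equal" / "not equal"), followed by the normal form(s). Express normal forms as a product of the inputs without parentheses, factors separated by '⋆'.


not equal — first x2 ⋆ x1 ⋆ x3 ⋆ x4, second x1 ⋆ x2 ⋆ x3 ⋆ x4


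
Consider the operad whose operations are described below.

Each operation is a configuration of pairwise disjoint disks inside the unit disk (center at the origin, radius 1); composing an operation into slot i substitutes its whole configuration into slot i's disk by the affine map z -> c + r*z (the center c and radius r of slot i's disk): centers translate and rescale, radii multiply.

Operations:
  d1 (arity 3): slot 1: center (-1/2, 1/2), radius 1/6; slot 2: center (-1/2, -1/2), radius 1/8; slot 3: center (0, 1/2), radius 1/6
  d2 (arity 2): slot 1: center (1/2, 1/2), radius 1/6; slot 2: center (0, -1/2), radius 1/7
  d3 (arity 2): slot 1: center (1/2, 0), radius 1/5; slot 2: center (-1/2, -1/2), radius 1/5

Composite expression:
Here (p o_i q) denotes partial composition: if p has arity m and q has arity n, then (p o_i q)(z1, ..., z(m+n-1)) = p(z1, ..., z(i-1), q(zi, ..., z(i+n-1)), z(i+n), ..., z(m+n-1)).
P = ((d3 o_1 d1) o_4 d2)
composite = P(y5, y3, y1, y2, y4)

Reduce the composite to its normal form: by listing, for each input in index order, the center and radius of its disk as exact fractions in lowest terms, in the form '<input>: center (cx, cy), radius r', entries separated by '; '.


Nesting under d3 composes maps z -> c + r*z down each y-path.
for y5, the 2-step affine chain lands on center (2/5, 1/10), radius 1/30
for y3, the 2-step affine chain lands on center (2/5, -1/10), radius 1/40
for y1, the 2-step affine chain lands on center (1/2, 1/10), radius 1/30
for y2, the 2-step affine chain lands on center (-2/5, -2/5), radius 1/30
for y4, the 2-step affine chain lands on center (-1/2, -3/5), radius 1/35

y1: center (1/2, 1/10), radius 1/30; y2: center (-2/5, -2/5), radius 1/30; y3: center (2/5, -1/10), radius 1/40; y4: center (-1/2, -3/5), radius 1/35; y5: center (2/5, 1/10), radius 1/30


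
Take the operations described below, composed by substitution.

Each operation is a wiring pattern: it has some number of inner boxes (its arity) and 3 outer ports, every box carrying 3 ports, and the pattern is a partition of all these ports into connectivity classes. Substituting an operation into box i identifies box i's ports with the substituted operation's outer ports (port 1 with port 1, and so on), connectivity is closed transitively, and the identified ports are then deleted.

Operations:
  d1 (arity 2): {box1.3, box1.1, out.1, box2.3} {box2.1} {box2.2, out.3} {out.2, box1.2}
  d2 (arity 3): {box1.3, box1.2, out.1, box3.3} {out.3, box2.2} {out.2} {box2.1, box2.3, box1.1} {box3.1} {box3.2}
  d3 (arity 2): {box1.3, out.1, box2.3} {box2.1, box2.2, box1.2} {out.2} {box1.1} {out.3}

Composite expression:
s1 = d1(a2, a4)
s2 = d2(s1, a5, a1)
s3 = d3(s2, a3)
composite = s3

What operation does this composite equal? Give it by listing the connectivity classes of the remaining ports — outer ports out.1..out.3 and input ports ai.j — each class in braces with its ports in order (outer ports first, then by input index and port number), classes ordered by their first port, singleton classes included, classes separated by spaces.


Substituting into d3 glues patterns; closure does the rest.
through d1, on inputs (a2, a4): {out.1, a2.1, a2.3, a4.3} {out.2, a2.2} {out.3, a4.2} {a4.1} (out.j = stage outer ports)
through d2, on inputs (a2, a4, a5, a1): {out.1, a1.3, a2.2, a4.2} {out.2} {out.3, a5.2} {a1.1} {a1.2} {a2.1, a2.3, a4.3, a5.1, a5.3} {a4.1} (out.j = stage outer ports)
through d3, on inputs (a2, a4, a5, a1, a3): {out.1, a3.3, a5.2} {out.2} {out.3} {a1.1} {a1.2} {a1.3, a2.2, a4.2} {a2.1, a2.3, a4.3, a5.1, a5.3} {a3.1, a3.2} {a4.1} (out.j = stage outer ports)

{out.1, a3.3, a5.2} {out.2} {out.3} {a1.1} {a1.2} {a1.3, a2.2, a4.2} {a2.1, a2.3, a4.3, a5.1, a5.3} {a3.1, a3.2} {a4.1}


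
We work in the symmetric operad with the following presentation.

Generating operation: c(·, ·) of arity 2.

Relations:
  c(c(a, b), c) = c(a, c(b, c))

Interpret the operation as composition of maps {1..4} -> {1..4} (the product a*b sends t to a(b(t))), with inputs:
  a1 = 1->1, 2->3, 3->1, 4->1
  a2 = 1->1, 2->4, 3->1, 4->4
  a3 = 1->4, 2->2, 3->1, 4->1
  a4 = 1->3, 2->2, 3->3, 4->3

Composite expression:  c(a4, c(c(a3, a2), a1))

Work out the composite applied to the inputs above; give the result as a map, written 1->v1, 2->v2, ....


c(a3, a2) = 1->4, 2->1, 3->4, 4->1
c(c(a3, a2), a1) = 1->4, 2->4, 3->4, 4->4
c(a4, c(c(a3, a2), a1)) = 1->3, 2->3, 3->3, 4->3

1->3, 2->3, 3->3, 4->3


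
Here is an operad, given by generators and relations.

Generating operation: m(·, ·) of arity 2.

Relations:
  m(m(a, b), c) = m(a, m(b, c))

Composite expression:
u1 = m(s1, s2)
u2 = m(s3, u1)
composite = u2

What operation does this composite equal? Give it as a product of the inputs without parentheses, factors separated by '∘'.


s3 ∘ s1 ∘ s2

Under associativity of m, the answer is the s's in reading order.
m(s1, s2) spells out as s1 ∘ s2
m(s3, m(s1, s2)) spells out as s3 ∘ s1 ∘ s2


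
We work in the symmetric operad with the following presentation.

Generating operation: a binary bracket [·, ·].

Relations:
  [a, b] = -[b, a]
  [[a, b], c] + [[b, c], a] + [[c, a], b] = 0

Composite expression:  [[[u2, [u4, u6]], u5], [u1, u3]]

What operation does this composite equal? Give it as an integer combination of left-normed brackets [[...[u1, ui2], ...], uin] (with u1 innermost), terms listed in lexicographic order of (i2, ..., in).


-[[[[[u1, u3], u2], u4], u6], u5] + [[[[[u1, u3], u2], u6], u4], u5] + [[[[[u1, u3], u4], u6], u2], u5] + [[[[[u1, u3], u5], u2], u4], u6] - [[[[[u1, u3], u5], u2], u6], u4] - [[[[[u1, u3], u5], u4], u6], u2] + [[[[[u1, u3], u5], u6], u4], u2] - [[[[[u1, u3], u6], u4], u2], u5]

Expand each bracket as ab - ba; the u1-initial words give the coefficients.
Composite bracket: [[[u2, [u4, u6]], u5], [u1, u3]]
Each bracket splits as ab - ba, giving 32 signed words (2^5 = 32).
Keep just the words that open with u1:
  u1u3u2u4u6u5 appears with sign -1, giving the term -[[[[[u1, u3], u2], u4], u6], u5]
  u1u3u2u6u4u5 appears with sign +1, giving the term +[[[[[u1, u3], u2], u6], u4], u5]
  u1u3u4u6u2u5 appears with sign +1, giving the term +[[[[[u1, u3], u4], u6], u2], u5]
  u1u3u5u2u4u6 appears with sign +1, giving the term +[[[[[u1, u3], u5], u2], u4], u6]
  u1u3u5u2u6u4 appears with sign -1, giving the term -[[[[[u1, u3], u5], u2], u6], u4]
  u1u3u5u4u6u2 appears with sign -1, giving the term -[[[[[u1, u3], u5], u4], u6], u2]
  u1u3u5u6u4u2 appears with sign +1, giving the term +[[[[[u1, u3], u5], u6], u4], u2]
  u1u3u6u4u2u5 appears with sign -1, giving the term -[[[[[u1, u3], u6], u4], u2], u5]


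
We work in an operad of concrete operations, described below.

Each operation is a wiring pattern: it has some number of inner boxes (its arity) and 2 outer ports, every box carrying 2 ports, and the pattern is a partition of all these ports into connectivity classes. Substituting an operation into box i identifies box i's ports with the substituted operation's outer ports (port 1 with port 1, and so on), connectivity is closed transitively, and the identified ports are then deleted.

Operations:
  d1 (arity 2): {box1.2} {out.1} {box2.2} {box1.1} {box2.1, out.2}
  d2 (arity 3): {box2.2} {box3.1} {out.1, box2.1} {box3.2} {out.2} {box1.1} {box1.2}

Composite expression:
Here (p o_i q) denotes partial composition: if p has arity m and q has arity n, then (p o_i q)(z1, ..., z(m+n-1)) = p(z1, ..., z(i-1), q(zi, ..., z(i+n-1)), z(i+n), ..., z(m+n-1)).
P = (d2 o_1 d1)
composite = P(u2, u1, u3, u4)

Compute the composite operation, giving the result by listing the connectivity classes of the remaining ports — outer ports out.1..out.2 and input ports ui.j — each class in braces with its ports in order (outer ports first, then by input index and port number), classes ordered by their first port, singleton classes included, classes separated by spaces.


{out.1, u3.1} {out.2} {u1.1} {u1.2} {u2.1} {u2.2} {u3.2} {u4.1} {u4.2}


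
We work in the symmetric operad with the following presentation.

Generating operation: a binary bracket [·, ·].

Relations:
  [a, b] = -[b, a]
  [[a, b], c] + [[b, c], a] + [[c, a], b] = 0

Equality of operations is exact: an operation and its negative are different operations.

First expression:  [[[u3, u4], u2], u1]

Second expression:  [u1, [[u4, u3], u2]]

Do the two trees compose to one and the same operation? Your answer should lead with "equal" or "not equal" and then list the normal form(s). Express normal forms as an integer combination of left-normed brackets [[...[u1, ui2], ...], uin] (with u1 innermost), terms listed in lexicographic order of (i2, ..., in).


equal; the common form is [[[u1, u2], u3], u4] - [[[u1, u2], u4], u3] - [[[u1, u3], u4], u2] + [[[u1, u4], u3], u2]

In normal form, the first expression is [[[u1, u2], u3], u4] - [[[u1, u2], u4], u3] - [[[u1, u3], u4], u2] + [[[u1, u4], u3], u2]
In normal form, the second expression is [[[u1, u2], u3], u4] - [[[u1, u2], u4], u3] - [[[u1, u3], u4], u2] + [[[u1, u4], u3], u2]
Both agree, so they are equal.


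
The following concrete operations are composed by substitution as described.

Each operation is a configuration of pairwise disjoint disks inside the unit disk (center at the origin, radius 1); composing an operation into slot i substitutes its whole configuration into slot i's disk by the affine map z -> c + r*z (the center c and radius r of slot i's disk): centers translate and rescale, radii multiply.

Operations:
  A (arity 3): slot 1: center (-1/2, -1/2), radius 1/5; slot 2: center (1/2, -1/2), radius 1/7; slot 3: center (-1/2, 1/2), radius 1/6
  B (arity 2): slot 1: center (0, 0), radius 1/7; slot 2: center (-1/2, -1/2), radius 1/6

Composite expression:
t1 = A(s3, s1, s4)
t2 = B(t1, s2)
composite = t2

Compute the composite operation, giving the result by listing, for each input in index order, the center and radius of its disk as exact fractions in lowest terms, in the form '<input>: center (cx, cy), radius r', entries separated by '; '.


Follow each s-input down from B: c' goes to c + r*c', radius to r*r'.
for s3, the 2-step affine chain lands on center (-1/14, -1/14), radius 1/35
for s1, the 2-step affine chain lands on center (1/14, -1/14), radius 1/49
for s4, the 2-step affine chain lands on center (-1/14, 1/14), radius 1/42
for s2, the 1-step affine chain lands on center (-1/2, -1/2), radius 1/6

s1: center (1/14, -1/14), radius 1/49; s2: center (-1/2, -1/2), radius 1/6; s3: center (-1/14, -1/14), radius 1/35; s4: center (-1/14, 1/14), radius 1/42


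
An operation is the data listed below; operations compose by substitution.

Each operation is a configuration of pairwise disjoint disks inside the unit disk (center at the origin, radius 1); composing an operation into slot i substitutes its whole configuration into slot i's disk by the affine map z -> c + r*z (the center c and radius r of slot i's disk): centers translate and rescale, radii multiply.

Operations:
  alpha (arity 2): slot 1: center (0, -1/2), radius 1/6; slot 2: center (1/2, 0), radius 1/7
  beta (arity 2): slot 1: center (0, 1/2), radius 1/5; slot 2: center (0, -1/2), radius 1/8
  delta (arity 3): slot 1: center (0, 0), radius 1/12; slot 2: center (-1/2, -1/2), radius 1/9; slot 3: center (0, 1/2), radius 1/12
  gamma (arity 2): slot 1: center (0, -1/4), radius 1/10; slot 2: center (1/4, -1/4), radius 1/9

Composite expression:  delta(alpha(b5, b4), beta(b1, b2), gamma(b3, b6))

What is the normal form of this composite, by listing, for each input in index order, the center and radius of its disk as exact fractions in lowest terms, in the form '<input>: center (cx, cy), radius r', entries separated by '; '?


Each b-disk chains the slot maps above it in delta; radii multiply.
b5: after 2 affine steps, its disk has center (0, -1/24), radius 1/72
b4: after 2 affine steps, its disk has center (1/24, 0), radius 1/84
b1: after 2 affine steps, its disk has center (-1/2, -4/9), radius 1/45
b2: after 2 affine steps, its disk has center (-1/2, -5/9), radius 1/72
b3: after 2 affine steps, its disk has center (0, 23/48), radius 1/120
b6: after 2 affine steps, its disk has center (1/48, 23/48), radius 1/108

b1: center (-1/2, -4/9), radius 1/45; b2: center (-1/2, -5/9), radius 1/72; b3: center (0, 23/48), radius 1/120; b4: center (1/24, 0), radius 1/84; b5: center (0, -1/24), radius 1/72; b6: center (1/48, 23/48), radius 1/108


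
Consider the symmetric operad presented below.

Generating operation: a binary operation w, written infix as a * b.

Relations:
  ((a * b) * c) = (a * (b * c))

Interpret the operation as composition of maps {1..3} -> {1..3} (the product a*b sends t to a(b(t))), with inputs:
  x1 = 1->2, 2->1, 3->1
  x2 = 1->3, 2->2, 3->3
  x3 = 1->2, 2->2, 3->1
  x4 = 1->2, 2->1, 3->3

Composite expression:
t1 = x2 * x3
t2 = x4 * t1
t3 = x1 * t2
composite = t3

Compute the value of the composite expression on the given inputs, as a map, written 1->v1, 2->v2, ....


1->2, 2->2, 3->1

(x2 * x3) = 1->2, 2->2, 3->3
(x4 * (x2 * x3)) = 1->1, 2->1, 3->3
(x1 * (x4 * (x2 * x3))) = 1->2, 2->2, 3->1


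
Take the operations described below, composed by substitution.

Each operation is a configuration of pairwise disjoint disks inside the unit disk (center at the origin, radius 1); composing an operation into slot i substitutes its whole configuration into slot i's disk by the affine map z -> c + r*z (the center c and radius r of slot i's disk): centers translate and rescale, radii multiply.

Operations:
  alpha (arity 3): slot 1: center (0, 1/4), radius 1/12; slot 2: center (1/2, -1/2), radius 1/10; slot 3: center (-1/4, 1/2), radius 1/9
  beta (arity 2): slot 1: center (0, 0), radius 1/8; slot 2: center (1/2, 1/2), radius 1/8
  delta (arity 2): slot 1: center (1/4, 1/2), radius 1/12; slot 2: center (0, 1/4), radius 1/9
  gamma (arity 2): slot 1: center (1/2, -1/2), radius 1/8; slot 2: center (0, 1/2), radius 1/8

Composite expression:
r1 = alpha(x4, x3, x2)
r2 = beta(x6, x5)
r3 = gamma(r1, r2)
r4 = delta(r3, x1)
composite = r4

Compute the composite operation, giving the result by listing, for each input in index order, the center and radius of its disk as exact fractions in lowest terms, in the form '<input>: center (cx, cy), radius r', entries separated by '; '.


x1: center (0, 1/4), radius 1/9; x2: center (37/128, 89/192), radius 1/864; x3: center (19/64, 29/64), radius 1/960; x4: center (7/24, 59/128), radius 1/1152; x5: center (49/192, 35/64), radius 1/768; x6: center (1/4, 13/24), radius 1/768

Each x-disk chains the slot maps above it in delta; radii multiply.
for x4, the 3-step affine chain lands on center (7/24, 59/128), radius 1/1152
for x3, the 3-step affine chain lands on center (19/64, 29/64), radius 1/960
for x2, the 3-step affine chain lands on center (37/128, 89/192), radius 1/864
for x6, the 3-step affine chain lands on center (1/4, 13/24), radius 1/768
for x5, the 3-step affine chain lands on center (49/192, 35/64), radius 1/768
for x1, the 1-step affine chain lands on center (0, 1/4), radius 1/9


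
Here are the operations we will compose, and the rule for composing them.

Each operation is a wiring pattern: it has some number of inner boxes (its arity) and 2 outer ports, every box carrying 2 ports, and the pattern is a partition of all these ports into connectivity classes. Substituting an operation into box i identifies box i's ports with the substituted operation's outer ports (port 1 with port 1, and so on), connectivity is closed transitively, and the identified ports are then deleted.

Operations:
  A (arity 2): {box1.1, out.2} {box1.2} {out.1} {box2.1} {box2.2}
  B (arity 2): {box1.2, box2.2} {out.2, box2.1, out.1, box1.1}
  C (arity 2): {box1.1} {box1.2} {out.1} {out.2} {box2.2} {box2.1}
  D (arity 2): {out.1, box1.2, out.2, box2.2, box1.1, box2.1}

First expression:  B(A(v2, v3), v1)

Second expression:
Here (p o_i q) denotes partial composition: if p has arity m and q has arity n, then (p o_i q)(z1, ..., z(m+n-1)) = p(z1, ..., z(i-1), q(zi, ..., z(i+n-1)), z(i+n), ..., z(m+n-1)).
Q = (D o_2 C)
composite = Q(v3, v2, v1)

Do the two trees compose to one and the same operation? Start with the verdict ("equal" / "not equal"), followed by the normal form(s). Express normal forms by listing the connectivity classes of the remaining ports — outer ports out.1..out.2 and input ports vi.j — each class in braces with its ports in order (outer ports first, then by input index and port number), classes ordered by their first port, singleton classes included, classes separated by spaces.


not equal — first {out.1, out.2, v1.1} {v1.2, v2.1} {v2.2} {v3.1} {v3.2}, second {out.1, out.2, v3.1, v3.2} {v1.1} {v1.2} {v2.1} {v2.2}

Normal form of the first expression: {out.1, out.2, v1.1} {v1.2, v2.1} {v2.2} {v3.1} {v3.2}
Normal form of the second expression: {out.1, out.2, v3.1, v3.2} {v1.1} {v1.2} {v2.1} {v2.2}
The forms do not match — not equal.


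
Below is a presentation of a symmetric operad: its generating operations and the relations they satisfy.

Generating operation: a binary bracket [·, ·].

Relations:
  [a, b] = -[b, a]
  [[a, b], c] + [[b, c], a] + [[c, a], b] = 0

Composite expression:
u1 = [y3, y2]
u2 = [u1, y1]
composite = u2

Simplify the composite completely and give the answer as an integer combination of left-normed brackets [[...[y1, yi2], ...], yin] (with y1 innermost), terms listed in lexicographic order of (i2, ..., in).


[[y1, y2], y3] - [[y1, y3], y2]

Skip Jacobi rewriting: expand, keep y1-initial words, read off terms.
Composite bracket: [[y3, y2], y1]
Applying ab - ba throughout gives 4 signed words (2^2 = 4).
The y1-initial words carry the normal form:
  word y1y2y3 has sign +1, contributing +[[y1, y2], y3]
  word y1y3y2 has sign -1, contributing -[[y1, y3], y2]


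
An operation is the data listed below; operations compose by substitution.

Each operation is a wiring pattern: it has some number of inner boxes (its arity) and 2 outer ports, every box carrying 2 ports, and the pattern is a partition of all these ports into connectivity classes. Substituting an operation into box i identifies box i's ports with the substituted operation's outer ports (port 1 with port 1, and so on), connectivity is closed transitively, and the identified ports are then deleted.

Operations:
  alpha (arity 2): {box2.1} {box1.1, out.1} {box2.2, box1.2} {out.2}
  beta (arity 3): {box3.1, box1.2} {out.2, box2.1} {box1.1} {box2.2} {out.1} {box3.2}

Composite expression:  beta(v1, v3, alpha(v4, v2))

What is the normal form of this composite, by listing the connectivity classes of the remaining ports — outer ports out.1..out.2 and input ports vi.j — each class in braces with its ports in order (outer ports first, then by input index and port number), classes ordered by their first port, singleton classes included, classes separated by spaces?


{out.1} {out.2, v3.1} {v1.1} {v1.2, v4.1} {v2.1} {v2.2, v4.2} {v3.2}


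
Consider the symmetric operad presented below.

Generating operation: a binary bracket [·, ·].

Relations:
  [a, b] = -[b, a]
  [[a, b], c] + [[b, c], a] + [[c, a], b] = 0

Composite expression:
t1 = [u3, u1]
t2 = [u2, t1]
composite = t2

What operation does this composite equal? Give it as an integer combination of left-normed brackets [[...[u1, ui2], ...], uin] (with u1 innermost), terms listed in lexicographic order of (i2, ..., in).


[[u1, u3], u2]

Skip Jacobi rewriting: expand, keep u1-initial words, read off terms.
Composite bracket: [u2, [u3, u1]]
Expanding via [a, b] = ab - ba: 4 signed words (2^2 = 4).
Collect the words opening with u1:
  u1u3u2 appears with sign +1, giving the term +[[u1, u3], u2]


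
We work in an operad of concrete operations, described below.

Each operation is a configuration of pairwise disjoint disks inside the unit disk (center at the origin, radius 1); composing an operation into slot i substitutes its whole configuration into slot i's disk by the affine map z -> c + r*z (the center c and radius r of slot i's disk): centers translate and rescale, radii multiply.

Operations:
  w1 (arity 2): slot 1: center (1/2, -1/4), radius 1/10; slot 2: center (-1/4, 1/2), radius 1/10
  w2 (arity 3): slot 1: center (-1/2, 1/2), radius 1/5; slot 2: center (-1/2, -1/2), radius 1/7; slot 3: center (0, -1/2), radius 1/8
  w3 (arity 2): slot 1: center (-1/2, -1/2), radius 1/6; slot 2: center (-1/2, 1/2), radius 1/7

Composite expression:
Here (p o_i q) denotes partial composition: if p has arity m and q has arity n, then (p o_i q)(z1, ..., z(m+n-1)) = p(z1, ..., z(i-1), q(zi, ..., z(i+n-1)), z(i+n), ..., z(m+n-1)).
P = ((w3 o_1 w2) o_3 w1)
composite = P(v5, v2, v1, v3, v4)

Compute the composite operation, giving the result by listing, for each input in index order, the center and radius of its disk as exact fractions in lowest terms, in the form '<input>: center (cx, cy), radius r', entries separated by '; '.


Below w3, radii multiply path by path; the v-disk centers shift.
tracing v5 down its 2-map path: center (-7/12, -5/12), radius 1/30
tracing v2 down its 2-map path: center (-7/12, -7/12), radius 1/42
tracing v1 down its 3-map path: center (-47/96, -113/192), radius 1/480
tracing v3 down its 3-map path: center (-97/192, -55/96), radius 1/480
tracing v4 down its 1-map path: center (-1/2, 1/2), radius 1/7

v1: center (-47/96, -113/192), radius 1/480; v2: center (-7/12, -7/12), radius 1/42; v3: center (-97/192, -55/96), radius 1/480; v4: center (-1/2, 1/2), radius 1/7; v5: center (-7/12, -5/12), radius 1/30


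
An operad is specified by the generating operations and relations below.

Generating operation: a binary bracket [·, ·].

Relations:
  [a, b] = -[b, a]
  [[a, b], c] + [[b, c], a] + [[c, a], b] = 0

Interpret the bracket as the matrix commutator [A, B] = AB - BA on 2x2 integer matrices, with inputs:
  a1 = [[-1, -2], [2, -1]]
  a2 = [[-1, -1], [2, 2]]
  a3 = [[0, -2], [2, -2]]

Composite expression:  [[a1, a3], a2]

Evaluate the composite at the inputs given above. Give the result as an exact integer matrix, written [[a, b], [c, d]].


[[12, 12], [-12, -12]]


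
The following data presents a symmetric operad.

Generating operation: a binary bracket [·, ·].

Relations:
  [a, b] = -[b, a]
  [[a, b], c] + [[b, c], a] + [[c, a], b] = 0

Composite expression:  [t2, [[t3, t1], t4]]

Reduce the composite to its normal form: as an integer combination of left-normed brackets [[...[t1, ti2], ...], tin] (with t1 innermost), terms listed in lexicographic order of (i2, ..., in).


[[[t1, t3], t4], t2]

Skip Jacobi rewriting: expand, keep t1-initial words, read off terms.
Composite bracket: [t2, [[t3, t1], t4]]
Applying ab - ba throughout gives 8 signed words (2^3 = 8).
Only words starting with t1 matter:
  word t1t3t4t2 has sign +1, contributing +[[[t1, t3], t4], t2]


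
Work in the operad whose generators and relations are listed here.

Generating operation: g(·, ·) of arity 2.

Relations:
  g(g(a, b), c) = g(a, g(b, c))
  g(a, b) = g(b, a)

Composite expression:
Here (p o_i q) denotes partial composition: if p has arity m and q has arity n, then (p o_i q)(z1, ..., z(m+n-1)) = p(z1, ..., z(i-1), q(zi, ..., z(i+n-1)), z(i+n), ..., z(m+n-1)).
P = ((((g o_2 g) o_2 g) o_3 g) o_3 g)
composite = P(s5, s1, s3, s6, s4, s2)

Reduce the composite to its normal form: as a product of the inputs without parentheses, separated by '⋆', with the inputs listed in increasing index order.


s1 ⋆ s2 ⋆ s3 ⋆ s4 ⋆ s5 ⋆ s6

Key point: g commutes, so take the s-inputs in any fixed order.
g(s3, s6) linearizes to s3 ⋆ s6
g(g(s3, s6), s4) linearizes to s3 ⋆ s6 ⋆ s4
g(s1, g(g(s3, s6), s4)) linearizes to s1 ⋆ s3 ⋆ s6 ⋆ s4
g(g(s1, g(g(s3, s6), s4)), s2) linearizes to s1 ⋆ s3 ⋆ s6 ⋆ s4 ⋆ s2
g(s5, g(g(s1, g(g(s3, s6), s4)), s2)) linearizes to s5 ⋆ s1 ⋆ s3 ⋆ s6 ⋆ s4 ⋆ s2
sorting the factors by input index: s1 ⋆ s2 ⋆ s3 ⋆ s4 ⋆ s5 ⋆ s6


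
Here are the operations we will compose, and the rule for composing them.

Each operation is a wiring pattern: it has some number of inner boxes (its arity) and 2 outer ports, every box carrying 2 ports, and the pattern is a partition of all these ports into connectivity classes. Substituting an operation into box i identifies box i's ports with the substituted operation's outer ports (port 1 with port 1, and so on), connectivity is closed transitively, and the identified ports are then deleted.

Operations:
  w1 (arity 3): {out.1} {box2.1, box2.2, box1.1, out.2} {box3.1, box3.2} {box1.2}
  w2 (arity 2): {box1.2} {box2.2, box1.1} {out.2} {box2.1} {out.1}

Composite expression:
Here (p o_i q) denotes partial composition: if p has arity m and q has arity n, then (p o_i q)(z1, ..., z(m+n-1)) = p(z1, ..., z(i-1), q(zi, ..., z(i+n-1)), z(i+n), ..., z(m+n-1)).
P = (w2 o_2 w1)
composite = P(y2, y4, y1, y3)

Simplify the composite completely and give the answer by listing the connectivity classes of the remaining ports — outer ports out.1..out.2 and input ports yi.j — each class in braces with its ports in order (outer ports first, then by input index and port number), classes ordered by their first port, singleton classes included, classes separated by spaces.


Reachability decides: close wires over w2-identified ports.
the subtree at w1 composes to {out.1} {out.2, y1.1, y1.2, y4.1} {y3.1, y3.2} {y4.2} on (y4, y1, y3); out.j = own outer ports
the subtree at w2 composes to {out.1} {out.2} {y1.1, y1.2, y2.1, y4.1} {y2.2} {y3.1, y3.2} {y4.2} on (y2, y4, y1, y3); out.j = own outer ports

{out.1} {out.2} {y1.1, y1.2, y2.1, y4.1} {y2.2} {y3.1, y3.2} {y4.2}


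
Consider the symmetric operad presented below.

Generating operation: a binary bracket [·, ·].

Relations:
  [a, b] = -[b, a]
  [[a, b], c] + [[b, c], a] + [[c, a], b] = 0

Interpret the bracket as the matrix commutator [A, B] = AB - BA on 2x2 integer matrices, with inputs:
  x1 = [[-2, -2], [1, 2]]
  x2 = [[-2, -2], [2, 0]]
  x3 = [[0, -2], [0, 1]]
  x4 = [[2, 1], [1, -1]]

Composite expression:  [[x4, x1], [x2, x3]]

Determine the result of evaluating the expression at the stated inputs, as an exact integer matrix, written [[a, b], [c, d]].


[[18, 28], [-44, -18]]

[x4, x1] = [[3, -2], [-7, -3]]
[x2, x3] = [[4, 2], [-2, -4]]
[[x4, x1], [x2, x3]] = [[18, 28], [-44, -18]]


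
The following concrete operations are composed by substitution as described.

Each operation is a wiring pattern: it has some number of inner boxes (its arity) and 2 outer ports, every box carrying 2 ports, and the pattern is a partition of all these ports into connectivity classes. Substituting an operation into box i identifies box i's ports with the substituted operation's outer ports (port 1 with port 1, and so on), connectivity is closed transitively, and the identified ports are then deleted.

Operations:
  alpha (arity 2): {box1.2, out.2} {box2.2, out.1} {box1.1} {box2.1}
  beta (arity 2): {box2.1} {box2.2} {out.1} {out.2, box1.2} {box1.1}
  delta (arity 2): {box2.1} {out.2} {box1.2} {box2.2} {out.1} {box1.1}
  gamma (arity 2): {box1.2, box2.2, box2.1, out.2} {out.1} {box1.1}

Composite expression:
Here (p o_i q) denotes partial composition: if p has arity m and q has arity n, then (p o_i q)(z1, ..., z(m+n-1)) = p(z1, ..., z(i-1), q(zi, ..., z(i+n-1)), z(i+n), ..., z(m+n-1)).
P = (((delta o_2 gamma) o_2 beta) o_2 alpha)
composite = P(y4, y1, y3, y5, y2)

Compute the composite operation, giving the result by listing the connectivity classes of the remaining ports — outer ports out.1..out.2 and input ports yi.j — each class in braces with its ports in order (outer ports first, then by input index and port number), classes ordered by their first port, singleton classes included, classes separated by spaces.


{out.1} {out.2} {y1.1} {y1.2, y2.1, y2.2} {y3.1} {y3.2} {y4.1} {y4.2} {y5.1} {y5.2}

After gluing at delta, chains via deleted ports link the y-ports.
the subtree at alpha composes to {out.1, y3.2} {out.2, y1.2} {y1.1} {y3.1} on (y1, y3); out.j = own outer ports
the subtree at beta composes to {out.1} {out.2, y1.2} {y1.1} {y3.1} {y3.2} {y5.1} {y5.2} on (y1, y3, y5); out.j = own outer ports
the subtree at gamma composes to {out.1} {out.2, y1.2, y2.1, y2.2} {y1.1} {y3.1} {y3.2} {y5.1} {y5.2} on (y1, y3, y5, y2); out.j = own outer ports
the subtree at delta composes to {out.1} {out.2} {y1.1} {y1.2, y2.1, y2.2} {y3.1} {y3.2} {y4.1} {y4.2} {y5.1} {y5.2} on (y4, y1, y3, y5, y2); out.j = own outer ports


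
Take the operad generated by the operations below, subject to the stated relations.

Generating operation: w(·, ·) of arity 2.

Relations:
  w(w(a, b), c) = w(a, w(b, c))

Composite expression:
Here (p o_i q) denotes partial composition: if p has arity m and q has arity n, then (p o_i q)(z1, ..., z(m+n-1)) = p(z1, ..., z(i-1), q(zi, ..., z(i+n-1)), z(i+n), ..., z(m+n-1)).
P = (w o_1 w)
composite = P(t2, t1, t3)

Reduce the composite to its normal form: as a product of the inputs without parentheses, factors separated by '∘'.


t2 ∘ t1 ∘ t3

Associativity of w dissolves the nesting; only the t-input order survives.
w(t2, t1) spells out as t2 ∘ t1
w(w(t2, t1), t3) spells out as t2 ∘ t1 ∘ t3


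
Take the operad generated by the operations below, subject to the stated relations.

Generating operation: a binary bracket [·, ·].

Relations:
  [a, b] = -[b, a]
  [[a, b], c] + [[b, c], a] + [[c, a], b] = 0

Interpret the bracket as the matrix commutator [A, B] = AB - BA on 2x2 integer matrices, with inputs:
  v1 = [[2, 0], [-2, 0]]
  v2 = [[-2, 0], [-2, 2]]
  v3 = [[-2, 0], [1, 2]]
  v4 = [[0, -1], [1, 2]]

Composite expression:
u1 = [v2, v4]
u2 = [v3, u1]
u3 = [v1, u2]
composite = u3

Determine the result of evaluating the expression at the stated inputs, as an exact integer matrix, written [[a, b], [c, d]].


[[-32, -32], [-40, 32]]

[v2, v4] = [[-2, 4], [8, 2]]
[v3, [v2, v4]] = [[-4, -16], [28, 4]]
[v1, [v3, [v2, v4]]] = [[-32, -32], [-40, 32]]


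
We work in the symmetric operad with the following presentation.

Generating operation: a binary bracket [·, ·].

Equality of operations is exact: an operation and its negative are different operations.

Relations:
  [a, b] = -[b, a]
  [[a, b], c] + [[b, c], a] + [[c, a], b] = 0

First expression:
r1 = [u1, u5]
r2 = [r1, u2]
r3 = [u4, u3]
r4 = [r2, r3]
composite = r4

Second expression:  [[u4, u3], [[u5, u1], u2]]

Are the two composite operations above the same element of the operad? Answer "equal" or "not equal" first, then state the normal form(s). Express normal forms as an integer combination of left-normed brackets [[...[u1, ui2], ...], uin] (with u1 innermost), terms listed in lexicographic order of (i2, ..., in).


equal: each reduces to -[[[[u1, u5], u2], u3], u4] + [[[[u1, u5], u2], u4], u3]

Normal form of the first expression: -[[[[u1, u5], u2], u3], u4] + [[[[u1, u5], u2], u4], u3]
Normal form of the second expression: -[[[[u1, u5], u2], u3], u4] + [[[[u1, u5], u2], u4], u3]
The forms coincide; equal.


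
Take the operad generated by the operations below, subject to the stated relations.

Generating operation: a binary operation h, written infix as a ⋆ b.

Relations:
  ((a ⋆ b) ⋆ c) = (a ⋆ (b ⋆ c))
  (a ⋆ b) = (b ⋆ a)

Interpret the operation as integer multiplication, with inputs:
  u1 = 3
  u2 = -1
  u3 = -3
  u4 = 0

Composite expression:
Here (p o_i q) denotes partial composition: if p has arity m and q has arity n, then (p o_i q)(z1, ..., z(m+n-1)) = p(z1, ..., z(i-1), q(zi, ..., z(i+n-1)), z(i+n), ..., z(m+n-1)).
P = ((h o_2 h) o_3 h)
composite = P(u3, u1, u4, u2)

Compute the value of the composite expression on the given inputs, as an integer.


0

(u4 ⋆ u2) = 0
(u1 ⋆ (u4 ⋆ u2)) = 0
(u3 ⋆ (u1 ⋆ (u4 ⋆ u2))) = 0


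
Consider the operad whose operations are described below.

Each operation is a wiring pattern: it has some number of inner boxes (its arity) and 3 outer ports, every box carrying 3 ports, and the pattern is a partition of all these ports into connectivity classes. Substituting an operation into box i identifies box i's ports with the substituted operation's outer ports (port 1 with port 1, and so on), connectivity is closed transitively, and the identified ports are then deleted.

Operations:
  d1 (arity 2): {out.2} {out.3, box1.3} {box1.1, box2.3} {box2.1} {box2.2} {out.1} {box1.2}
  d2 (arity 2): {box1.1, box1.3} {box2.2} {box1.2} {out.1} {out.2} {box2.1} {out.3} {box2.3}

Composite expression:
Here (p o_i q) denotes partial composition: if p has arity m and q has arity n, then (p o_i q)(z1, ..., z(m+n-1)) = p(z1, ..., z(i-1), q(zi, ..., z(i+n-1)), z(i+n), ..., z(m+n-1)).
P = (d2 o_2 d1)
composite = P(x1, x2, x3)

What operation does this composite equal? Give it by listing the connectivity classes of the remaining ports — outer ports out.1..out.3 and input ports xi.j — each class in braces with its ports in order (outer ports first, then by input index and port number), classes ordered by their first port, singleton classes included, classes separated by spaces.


{out.1} {out.2} {out.3} {x1.1, x1.3} {x1.2} {x2.1, x3.3} {x2.2} {x2.3} {x3.1} {x3.2}


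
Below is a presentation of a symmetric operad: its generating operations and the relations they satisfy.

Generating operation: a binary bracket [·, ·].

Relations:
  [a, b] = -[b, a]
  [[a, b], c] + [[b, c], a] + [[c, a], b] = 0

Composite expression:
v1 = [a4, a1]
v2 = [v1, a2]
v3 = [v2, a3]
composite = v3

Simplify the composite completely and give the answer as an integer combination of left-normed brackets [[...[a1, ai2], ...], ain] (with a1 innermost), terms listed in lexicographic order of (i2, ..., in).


-[[[a1, a4], a2], a3]


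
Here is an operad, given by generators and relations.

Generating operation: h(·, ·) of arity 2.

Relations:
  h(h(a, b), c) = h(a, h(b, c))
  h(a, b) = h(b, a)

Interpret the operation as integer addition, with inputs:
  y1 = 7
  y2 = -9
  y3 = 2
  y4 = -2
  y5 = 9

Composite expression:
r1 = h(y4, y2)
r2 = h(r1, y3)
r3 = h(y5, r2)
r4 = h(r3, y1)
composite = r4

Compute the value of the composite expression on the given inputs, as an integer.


7

h(y4, y2) = -11
h(h(y4, y2), y3) = -9
h(y5, h(h(y4, y2), y3)) = 0
h(h(y5, h(h(y4, y2), y3)), y1) = 7


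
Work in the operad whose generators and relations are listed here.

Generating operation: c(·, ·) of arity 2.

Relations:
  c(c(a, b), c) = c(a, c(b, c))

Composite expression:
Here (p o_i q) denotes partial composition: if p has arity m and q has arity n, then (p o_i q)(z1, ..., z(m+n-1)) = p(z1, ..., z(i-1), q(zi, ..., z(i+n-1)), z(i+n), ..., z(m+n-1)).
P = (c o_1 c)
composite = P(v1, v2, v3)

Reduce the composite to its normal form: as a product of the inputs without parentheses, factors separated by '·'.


v1 · v2 · v3

The c-tree's shape is irrelevant; the v-reading-order decides.
c(v1, v2) spells out as v1 · v2
c(c(v1, v2), v3) spells out as v1 · v2 · v3


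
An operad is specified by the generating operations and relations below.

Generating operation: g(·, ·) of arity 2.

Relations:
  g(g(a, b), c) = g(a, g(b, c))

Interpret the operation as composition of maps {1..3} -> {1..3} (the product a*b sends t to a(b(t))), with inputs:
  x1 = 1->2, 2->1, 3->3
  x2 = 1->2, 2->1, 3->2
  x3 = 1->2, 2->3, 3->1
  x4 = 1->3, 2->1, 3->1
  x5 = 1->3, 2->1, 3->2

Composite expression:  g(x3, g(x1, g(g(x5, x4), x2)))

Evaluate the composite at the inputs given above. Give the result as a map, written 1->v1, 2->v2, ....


1->1, 2->2, 3->1

g(x5, x4) = 1->2, 2->3, 3->3
g(g(x5, x4), x2) = 1->3, 2->2, 3->3
g(x1, g(g(x5, x4), x2)) = 1->3, 2->1, 3->3
g(x3, g(x1, g(g(x5, x4), x2))) = 1->1, 2->2, 3->1


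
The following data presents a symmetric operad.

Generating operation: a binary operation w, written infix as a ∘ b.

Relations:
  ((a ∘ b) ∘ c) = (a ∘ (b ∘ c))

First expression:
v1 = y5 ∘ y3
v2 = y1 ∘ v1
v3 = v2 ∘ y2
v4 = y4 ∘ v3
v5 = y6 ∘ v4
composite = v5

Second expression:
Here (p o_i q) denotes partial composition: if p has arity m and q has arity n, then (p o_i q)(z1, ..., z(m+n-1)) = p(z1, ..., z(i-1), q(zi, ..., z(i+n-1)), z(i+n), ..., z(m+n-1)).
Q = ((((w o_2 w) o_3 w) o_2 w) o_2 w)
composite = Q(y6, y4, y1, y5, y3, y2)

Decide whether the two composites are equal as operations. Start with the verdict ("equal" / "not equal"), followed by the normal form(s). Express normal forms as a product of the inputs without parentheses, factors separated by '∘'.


equal: each reduces to y6 ∘ y4 ∘ y1 ∘ y5 ∘ y3 ∘ y2

The first expression, normalized: y6 ∘ y4 ∘ y1 ∘ y5 ∘ y3 ∘ y2
The second expression, normalized: y6 ∘ y4 ∘ y1 ∘ y5 ∘ y3 ∘ y2
The normal forms match — equal.


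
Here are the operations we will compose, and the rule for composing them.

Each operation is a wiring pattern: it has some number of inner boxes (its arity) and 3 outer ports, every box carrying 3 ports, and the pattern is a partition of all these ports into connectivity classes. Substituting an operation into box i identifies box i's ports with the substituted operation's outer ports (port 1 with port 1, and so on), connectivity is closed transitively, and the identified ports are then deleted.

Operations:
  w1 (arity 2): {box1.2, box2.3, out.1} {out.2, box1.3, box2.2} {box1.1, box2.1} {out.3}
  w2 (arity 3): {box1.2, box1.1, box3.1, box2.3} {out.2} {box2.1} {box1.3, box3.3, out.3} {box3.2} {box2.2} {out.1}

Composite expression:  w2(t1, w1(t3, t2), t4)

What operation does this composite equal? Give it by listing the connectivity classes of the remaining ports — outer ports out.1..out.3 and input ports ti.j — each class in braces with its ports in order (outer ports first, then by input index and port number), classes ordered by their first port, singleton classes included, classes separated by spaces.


Connectivity passes through glued w2-boundaries; trace each wire chain.
through w1, on inputs (t3, t2): {out.1, t2.3, t3.2} {out.2, t2.2, t3.3} {out.3} {t2.1, t3.1} (out.j = stage outer ports)
through w2, on inputs (t1, t3, t2, t4): {out.1} {out.2} {out.3, t1.3, t4.3} {t1.1, t1.2, t4.1} {t2.1, t3.1} {t2.2, t3.3} {t2.3, t3.2} {t4.2} (out.j = stage outer ports)

{out.1} {out.2} {out.3, t1.3, t4.3} {t1.1, t1.2, t4.1} {t2.1, t3.1} {t2.2, t3.3} {t2.3, t3.2} {t4.2}


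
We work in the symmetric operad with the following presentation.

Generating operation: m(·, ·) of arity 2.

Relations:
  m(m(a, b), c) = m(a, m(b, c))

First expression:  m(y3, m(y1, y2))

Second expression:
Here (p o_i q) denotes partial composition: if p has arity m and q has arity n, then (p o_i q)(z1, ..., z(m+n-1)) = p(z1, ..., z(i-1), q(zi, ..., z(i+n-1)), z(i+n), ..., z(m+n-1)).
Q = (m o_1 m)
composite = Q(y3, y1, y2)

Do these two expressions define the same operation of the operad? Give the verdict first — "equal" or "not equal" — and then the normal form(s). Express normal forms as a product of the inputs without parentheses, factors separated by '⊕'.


equal: each reduces to y3 ⊕ y1 ⊕ y2

Normal form of the first expression: y3 ⊕ y1 ⊕ y2
Normal form of the second expression: y3 ⊕ y1 ⊕ y2
The normal forms match — equal.
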